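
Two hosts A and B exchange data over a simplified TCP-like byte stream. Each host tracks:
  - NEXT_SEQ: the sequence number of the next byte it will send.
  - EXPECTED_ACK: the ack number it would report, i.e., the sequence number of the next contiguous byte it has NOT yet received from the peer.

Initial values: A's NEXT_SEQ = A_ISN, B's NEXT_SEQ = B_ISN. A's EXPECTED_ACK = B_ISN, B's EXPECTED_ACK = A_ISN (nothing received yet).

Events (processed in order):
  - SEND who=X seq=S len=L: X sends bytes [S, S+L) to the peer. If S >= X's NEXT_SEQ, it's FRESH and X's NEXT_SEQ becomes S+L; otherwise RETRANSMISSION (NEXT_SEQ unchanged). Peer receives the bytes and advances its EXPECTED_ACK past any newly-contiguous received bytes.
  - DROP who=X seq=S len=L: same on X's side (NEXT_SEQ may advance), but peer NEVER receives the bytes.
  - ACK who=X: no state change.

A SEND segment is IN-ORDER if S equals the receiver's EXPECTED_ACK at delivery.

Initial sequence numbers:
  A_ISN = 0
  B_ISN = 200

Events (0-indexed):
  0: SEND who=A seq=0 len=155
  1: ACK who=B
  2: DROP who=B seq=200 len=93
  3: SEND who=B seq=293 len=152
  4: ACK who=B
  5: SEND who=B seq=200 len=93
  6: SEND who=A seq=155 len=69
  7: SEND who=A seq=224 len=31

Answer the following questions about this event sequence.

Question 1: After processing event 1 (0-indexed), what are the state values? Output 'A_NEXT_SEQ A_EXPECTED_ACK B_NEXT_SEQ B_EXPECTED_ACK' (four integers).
After event 0: A_seq=155 A_ack=200 B_seq=200 B_ack=155
After event 1: A_seq=155 A_ack=200 B_seq=200 B_ack=155

155 200 200 155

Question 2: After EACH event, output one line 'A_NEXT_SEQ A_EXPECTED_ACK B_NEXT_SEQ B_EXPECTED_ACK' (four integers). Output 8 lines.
155 200 200 155
155 200 200 155
155 200 293 155
155 200 445 155
155 200 445 155
155 445 445 155
224 445 445 224
255 445 445 255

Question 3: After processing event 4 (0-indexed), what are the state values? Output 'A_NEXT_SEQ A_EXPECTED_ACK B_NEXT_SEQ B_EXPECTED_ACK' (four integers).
After event 0: A_seq=155 A_ack=200 B_seq=200 B_ack=155
After event 1: A_seq=155 A_ack=200 B_seq=200 B_ack=155
After event 2: A_seq=155 A_ack=200 B_seq=293 B_ack=155
After event 3: A_seq=155 A_ack=200 B_seq=445 B_ack=155
After event 4: A_seq=155 A_ack=200 B_seq=445 B_ack=155

155 200 445 155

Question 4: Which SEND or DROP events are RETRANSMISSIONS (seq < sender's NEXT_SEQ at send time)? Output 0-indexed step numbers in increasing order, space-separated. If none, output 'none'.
Step 0: SEND seq=0 -> fresh
Step 2: DROP seq=200 -> fresh
Step 3: SEND seq=293 -> fresh
Step 5: SEND seq=200 -> retransmit
Step 6: SEND seq=155 -> fresh
Step 7: SEND seq=224 -> fresh

Answer: 5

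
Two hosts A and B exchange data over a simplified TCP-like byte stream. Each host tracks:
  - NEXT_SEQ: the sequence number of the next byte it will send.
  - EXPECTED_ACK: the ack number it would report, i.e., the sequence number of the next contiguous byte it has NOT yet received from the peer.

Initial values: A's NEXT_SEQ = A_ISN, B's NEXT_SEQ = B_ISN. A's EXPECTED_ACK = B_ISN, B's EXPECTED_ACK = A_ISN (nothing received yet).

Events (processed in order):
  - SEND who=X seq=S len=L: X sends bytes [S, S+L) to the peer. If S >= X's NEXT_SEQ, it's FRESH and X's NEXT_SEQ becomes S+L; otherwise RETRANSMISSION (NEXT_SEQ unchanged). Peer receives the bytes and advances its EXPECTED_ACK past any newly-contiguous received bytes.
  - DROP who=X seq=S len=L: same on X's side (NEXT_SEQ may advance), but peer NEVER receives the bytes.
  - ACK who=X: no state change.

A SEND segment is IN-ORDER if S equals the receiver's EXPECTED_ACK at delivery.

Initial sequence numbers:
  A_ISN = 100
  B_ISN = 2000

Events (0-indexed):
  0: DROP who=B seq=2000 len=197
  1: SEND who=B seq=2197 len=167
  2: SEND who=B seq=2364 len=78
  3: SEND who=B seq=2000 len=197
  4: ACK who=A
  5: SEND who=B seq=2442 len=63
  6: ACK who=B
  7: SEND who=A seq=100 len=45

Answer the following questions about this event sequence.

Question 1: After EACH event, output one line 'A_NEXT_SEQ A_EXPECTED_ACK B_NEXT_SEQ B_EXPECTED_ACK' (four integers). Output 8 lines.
100 2000 2197 100
100 2000 2364 100
100 2000 2442 100
100 2442 2442 100
100 2442 2442 100
100 2505 2505 100
100 2505 2505 100
145 2505 2505 145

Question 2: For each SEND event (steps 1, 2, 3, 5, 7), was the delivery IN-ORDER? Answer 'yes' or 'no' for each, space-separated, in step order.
Answer: no no yes yes yes

Derivation:
Step 1: SEND seq=2197 -> out-of-order
Step 2: SEND seq=2364 -> out-of-order
Step 3: SEND seq=2000 -> in-order
Step 5: SEND seq=2442 -> in-order
Step 7: SEND seq=100 -> in-order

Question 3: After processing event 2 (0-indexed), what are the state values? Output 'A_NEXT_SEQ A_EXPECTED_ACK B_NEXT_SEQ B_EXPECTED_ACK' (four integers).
After event 0: A_seq=100 A_ack=2000 B_seq=2197 B_ack=100
After event 1: A_seq=100 A_ack=2000 B_seq=2364 B_ack=100
After event 2: A_seq=100 A_ack=2000 B_seq=2442 B_ack=100

100 2000 2442 100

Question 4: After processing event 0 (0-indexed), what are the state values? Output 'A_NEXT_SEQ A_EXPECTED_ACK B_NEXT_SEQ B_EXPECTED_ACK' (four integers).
After event 0: A_seq=100 A_ack=2000 B_seq=2197 B_ack=100

100 2000 2197 100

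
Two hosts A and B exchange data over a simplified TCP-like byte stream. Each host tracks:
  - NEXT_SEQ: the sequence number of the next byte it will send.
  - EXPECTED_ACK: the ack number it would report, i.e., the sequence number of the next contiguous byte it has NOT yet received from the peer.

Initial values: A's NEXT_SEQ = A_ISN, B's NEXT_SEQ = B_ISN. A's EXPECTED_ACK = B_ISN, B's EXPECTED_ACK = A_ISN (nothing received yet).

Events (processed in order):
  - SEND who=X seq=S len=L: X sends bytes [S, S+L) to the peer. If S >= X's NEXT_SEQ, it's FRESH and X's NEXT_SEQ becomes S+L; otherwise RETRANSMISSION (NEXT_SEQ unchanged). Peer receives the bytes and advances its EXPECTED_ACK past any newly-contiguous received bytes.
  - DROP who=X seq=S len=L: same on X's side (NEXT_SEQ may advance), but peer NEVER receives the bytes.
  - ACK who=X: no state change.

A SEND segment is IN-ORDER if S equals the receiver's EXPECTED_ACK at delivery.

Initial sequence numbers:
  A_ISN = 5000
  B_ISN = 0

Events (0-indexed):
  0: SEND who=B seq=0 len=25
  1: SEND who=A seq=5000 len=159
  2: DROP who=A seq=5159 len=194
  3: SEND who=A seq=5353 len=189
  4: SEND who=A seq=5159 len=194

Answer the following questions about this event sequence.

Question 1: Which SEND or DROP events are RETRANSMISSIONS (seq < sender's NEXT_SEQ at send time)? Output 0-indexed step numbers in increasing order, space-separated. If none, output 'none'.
Answer: 4

Derivation:
Step 0: SEND seq=0 -> fresh
Step 1: SEND seq=5000 -> fresh
Step 2: DROP seq=5159 -> fresh
Step 3: SEND seq=5353 -> fresh
Step 4: SEND seq=5159 -> retransmit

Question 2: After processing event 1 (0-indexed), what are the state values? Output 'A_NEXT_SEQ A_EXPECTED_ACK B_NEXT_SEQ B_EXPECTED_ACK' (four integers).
After event 0: A_seq=5000 A_ack=25 B_seq=25 B_ack=5000
After event 1: A_seq=5159 A_ack=25 B_seq=25 B_ack=5159

5159 25 25 5159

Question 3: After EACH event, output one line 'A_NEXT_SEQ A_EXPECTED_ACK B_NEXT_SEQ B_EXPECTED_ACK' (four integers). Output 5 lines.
5000 25 25 5000
5159 25 25 5159
5353 25 25 5159
5542 25 25 5159
5542 25 25 5542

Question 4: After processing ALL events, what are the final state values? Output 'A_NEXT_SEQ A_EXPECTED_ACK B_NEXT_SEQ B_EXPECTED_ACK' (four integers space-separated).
After event 0: A_seq=5000 A_ack=25 B_seq=25 B_ack=5000
After event 1: A_seq=5159 A_ack=25 B_seq=25 B_ack=5159
After event 2: A_seq=5353 A_ack=25 B_seq=25 B_ack=5159
After event 3: A_seq=5542 A_ack=25 B_seq=25 B_ack=5159
After event 4: A_seq=5542 A_ack=25 B_seq=25 B_ack=5542

Answer: 5542 25 25 5542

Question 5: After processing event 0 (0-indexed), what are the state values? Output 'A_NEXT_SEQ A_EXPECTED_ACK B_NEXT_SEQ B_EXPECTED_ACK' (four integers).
After event 0: A_seq=5000 A_ack=25 B_seq=25 B_ack=5000

5000 25 25 5000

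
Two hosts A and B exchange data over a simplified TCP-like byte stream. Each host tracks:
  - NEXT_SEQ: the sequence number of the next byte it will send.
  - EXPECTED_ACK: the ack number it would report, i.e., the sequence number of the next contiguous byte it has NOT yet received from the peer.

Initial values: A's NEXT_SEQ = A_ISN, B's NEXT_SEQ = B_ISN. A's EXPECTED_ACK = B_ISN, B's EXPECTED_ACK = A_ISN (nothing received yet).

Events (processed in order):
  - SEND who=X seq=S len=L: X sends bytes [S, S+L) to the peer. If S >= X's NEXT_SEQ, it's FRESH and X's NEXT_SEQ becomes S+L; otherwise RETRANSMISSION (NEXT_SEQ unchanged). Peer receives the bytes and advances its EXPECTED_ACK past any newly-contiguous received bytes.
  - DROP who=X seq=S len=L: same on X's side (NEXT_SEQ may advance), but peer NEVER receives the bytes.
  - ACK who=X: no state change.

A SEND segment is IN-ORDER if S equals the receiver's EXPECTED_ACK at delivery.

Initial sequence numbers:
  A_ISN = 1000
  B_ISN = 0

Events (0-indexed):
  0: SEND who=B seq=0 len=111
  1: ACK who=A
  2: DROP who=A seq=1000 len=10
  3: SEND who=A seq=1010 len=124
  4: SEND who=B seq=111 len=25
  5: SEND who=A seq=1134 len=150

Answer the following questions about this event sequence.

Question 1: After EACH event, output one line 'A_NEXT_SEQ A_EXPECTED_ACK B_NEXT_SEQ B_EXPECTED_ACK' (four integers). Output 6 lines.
1000 111 111 1000
1000 111 111 1000
1010 111 111 1000
1134 111 111 1000
1134 136 136 1000
1284 136 136 1000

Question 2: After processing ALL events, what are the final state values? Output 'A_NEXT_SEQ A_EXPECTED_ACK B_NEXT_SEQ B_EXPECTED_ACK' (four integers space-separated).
Answer: 1284 136 136 1000

Derivation:
After event 0: A_seq=1000 A_ack=111 B_seq=111 B_ack=1000
After event 1: A_seq=1000 A_ack=111 B_seq=111 B_ack=1000
After event 2: A_seq=1010 A_ack=111 B_seq=111 B_ack=1000
After event 3: A_seq=1134 A_ack=111 B_seq=111 B_ack=1000
After event 4: A_seq=1134 A_ack=136 B_seq=136 B_ack=1000
After event 5: A_seq=1284 A_ack=136 B_seq=136 B_ack=1000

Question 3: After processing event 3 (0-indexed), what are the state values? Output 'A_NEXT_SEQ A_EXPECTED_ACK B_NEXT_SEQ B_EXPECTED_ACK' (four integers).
After event 0: A_seq=1000 A_ack=111 B_seq=111 B_ack=1000
After event 1: A_seq=1000 A_ack=111 B_seq=111 B_ack=1000
After event 2: A_seq=1010 A_ack=111 B_seq=111 B_ack=1000
After event 3: A_seq=1134 A_ack=111 B_seq=111 B_ack=1000

1134 111 111 1000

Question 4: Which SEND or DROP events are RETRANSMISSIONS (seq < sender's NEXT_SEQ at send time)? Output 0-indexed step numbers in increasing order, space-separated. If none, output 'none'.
Step 0: SEND seq=0 -> fresh
Step 2: DROP seq=1000 -> fresh
Step 3: SEND seq=1010 -> fresh
Step 4: SEND seq=111 -> fresh
Step 5: SEND seq=1134 -> fresh

Answer: none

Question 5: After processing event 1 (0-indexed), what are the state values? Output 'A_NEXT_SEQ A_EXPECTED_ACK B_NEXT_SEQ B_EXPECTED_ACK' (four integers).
After event 0: A_seq=1000 A_ack=111 B_seq=111 B_ack=1000
After event 1: A_seq=1000 A_ack=111 B_seq=111 B_ack=1000

1000 111 111 1000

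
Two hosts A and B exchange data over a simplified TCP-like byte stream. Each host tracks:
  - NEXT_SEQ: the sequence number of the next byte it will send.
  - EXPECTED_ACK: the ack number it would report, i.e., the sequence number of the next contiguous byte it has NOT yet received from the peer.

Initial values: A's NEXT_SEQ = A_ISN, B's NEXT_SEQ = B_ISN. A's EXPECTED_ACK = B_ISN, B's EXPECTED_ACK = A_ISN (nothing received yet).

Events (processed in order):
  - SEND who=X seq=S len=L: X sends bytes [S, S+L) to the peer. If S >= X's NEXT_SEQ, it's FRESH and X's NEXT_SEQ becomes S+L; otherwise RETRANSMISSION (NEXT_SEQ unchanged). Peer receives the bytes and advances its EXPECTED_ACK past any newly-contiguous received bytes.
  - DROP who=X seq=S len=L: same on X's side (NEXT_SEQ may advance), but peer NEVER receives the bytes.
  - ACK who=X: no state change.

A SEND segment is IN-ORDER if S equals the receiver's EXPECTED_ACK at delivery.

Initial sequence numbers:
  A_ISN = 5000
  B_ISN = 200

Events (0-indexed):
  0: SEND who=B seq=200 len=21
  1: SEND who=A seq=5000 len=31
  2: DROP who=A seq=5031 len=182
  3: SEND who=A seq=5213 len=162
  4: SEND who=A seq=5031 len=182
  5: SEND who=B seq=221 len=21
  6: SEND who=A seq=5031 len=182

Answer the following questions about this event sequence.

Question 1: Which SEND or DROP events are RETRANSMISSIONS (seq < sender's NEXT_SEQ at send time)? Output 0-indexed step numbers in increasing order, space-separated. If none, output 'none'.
Answer: 4 6

Derivation:
Step 0: SEND seq=200 -> fresh
Step 1: SEND seq=5000 -> fresh
Step 2: DROP seq=5031 -> fresh
Step 3: SEND seq=5213 -> fresh
Step 4: SEND seq=5031 -> retransmit
Step 5: SEND seq=221 -> fresh
Step 6: SEND seq=5031 -> retransmit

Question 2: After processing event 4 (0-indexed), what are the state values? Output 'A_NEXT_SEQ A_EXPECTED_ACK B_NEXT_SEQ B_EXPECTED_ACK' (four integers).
After event 0: A_seq=5000 A_ack=221 B_seq=221 B_ack=5000
After event 1: A_seq=5031 A_ack=221 B_seq=221 B_ack=5031
After event 2: A_seq=5213 A_ack=221 B_seq=221 B_ack=5031
After event 3: A_seq=5375 A_ack=221 B_seq=221 B_ack=5031
After event 4: A_seq=5375 A_ack=221 B_seq=221 B_ack=5375

5375 221 221 5375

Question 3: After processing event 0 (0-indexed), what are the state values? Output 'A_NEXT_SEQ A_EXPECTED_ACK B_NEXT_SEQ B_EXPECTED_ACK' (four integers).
After event 0: A_seq=5000 A_ack=221 B_seq=221 B_ack=5000

5000 221 221 5000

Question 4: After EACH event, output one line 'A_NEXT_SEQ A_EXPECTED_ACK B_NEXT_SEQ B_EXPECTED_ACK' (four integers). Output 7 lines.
5000 221 221 5000
5031 221 221 5031
5213 221 221 5031
5375 221 221 5031
5375 221 221 5375
5375 242 242 5375
5375 242 242 5375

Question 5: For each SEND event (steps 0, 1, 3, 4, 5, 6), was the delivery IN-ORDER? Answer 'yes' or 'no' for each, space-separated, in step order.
Answer: yes yes no yes yes no

Derivation:
Step 0: SEND seq=200 -> in-order
Step 1: SEND seq=5000 -> in-order
Step 3: SEND seq=5213 -> out-of-order
Step 4: SEND seq=5031 -> in-order
Step 5: SEND seq=221 -> in-order
Step 6: SEND seq=5031 -> out-of-order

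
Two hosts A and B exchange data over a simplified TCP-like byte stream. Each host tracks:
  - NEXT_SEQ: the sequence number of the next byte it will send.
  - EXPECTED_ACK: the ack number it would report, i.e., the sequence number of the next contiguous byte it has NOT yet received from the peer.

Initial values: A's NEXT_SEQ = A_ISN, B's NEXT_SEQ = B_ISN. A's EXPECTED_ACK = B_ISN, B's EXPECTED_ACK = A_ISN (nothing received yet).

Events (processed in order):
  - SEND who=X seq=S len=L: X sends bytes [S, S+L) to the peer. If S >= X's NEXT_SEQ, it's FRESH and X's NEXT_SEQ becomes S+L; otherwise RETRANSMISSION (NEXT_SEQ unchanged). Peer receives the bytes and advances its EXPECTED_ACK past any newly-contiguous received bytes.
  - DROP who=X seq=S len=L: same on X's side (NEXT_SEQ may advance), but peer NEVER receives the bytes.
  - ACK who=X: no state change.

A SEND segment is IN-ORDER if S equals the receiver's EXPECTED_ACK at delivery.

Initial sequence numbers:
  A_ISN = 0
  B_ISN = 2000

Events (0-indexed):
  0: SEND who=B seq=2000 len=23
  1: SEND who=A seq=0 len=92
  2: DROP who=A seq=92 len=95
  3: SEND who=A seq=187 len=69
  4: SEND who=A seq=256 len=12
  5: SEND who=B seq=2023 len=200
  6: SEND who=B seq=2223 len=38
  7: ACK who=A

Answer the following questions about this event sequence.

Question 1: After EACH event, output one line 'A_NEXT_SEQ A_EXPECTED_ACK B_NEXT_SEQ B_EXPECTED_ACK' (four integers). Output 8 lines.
0 2023 2023 0
92 2023 2023 92
187 2023 2023 92
256 2023 2023 92
268 2023 2023 92
268 2223 2223 92
268 2261 2261 92
268 2261 2261 92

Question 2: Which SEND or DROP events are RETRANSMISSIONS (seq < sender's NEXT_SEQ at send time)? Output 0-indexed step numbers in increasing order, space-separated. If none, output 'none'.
Answer: none

Derivation:
Step 0: SEND seq=2000 -> fresh
Step 1: SEND seq=0 -> fresh
Step 2: DROP seq=92 -> fresh
Step 3: SEND seq=187 -> fresh
Step 4: SEND seq=256 -> fresh
Step 5: SEND seq=2023 -> fresh
Step 6: SEND seq=2223 -> fresh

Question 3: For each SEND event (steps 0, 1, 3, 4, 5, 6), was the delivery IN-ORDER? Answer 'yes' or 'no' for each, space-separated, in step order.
Step 0: SEND seq=2000 -> in-order
Step 1: SEND seq=0 -> in-order
Step 3: SEND seq=187 -> out-of-order
Step 4: SEND seq=256 -> out-of-order
Step 5: SEND seq=2023 -> in-order
Step 6: SEND seq=2223 -> in-order

Answer: yes yes no no yes yes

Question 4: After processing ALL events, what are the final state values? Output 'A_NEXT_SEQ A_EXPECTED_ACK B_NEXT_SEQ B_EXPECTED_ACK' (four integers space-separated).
After event 0: A_seq=0 A_ack=2023 B_seq=2023 B_ack=0
After event 1: A_seq=92 A_ack=2023 B_seq=2023 B_ack=92
After event 2: A_seq=187 A_ack=2023 B_seq=2023 B_ack=92
After event 3: A_seq=256 A_ack=2023 B_seq=2023 B_ack=92
After event 4: A_seq=268 A_ack=2023 B_seq=2023 B_ack=92
After event 5: A_seq=268 A_ack=2223 B_seq=2223 B_ack=92
After event 6: A_seq=268 A_ack=2261 B_seq=2261 B_ack=92
After event 7: A_seq=268 A_ack=2261 B_seq=2261 B_ack=92

Answer: 268 2261 2261 92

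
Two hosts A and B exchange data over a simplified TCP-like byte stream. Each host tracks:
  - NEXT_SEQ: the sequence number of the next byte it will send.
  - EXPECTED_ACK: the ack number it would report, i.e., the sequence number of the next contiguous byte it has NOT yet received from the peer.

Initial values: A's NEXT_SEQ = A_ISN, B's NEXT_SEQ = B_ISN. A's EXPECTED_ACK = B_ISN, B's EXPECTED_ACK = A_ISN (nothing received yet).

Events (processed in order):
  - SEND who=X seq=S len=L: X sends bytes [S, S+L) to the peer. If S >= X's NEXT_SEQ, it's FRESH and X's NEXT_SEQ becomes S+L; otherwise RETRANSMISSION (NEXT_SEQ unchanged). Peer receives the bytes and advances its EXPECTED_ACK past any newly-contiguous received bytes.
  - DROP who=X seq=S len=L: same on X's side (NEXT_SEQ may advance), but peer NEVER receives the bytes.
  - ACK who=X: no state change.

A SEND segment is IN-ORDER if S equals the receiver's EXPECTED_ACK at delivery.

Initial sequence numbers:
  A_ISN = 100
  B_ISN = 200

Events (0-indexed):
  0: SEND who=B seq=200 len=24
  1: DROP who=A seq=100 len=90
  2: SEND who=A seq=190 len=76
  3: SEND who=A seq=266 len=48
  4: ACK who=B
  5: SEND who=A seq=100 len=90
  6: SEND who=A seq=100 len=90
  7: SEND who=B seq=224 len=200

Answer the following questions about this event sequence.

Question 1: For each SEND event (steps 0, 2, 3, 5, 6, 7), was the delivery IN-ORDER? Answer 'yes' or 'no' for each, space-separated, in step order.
Answer: yes no no yes no yes

Derivation:
Step 0: SEND seq=200 -> in-order
Step 2: SEND seq=190 -> out-of-order
Step 3: SEND seq=266 -> out-of-order
Step 5: SEND seq=100 -> in-order
Step 6: SEND seq=100 -> out-of-order
Step 7: SEND seq=224 -> in-order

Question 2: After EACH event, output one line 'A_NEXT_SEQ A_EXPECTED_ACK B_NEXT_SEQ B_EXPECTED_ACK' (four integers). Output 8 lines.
100 224 224 100
190 224 224 100
266 224 224 100
314 224 224 100
314 224 224 100
314 224 224 314
314 224 224 314
314 424 424 314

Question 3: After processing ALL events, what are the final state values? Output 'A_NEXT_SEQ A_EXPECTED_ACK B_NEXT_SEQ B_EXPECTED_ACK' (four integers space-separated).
After event 0: A_seq=100 A_ack=224 B_seq=224 B_ack=100
After event 1: A_seq=190 A_ack=224 B_seq=224 B_ack=100
After event 2: A_seq=266 A_ack=224 B_seq=224 B_ack=100
After event 3: A_seq=314 A_ack=224 B_seq=224 B_ack=100
After event 4: A_seq=314 A_ack=224 B_seq=224 B_ack=100
After event 5: A_seq=314 A_ack=224 B_seq=224 B_ack=314
After event 6: A_seq=314 A_ack=224 B_seq=224 B_ack=314
After event 7: A_seq=314 A_ack=424 B_seq=424 B_ack=314

Answer: 314 424 424 314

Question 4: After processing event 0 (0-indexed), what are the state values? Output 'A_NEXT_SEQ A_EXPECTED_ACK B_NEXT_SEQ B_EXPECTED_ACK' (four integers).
After event 0: A_seq=100 A_ack=224 B_seq=224 B_ack=100

100 224 224 100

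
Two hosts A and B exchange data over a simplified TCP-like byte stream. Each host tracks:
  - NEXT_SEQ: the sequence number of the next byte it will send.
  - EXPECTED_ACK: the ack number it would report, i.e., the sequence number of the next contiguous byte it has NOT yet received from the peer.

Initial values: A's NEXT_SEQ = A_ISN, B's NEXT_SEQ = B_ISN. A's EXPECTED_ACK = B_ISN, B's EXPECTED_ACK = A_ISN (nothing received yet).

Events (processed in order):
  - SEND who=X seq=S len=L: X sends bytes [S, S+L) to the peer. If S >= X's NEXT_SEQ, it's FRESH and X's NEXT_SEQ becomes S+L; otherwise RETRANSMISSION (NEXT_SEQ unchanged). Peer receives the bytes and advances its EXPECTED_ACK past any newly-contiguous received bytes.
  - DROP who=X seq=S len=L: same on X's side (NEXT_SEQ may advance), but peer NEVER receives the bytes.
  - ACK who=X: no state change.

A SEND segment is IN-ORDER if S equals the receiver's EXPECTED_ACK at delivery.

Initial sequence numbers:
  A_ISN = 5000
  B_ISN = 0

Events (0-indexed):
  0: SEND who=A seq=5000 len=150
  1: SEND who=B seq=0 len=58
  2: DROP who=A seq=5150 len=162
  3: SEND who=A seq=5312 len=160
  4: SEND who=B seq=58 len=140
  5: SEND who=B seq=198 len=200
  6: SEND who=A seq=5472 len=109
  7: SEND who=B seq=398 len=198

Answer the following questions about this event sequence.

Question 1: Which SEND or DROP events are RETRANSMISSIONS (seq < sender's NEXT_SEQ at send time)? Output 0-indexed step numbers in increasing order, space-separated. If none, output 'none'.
Step 0: SEND seq=5000 -> fresh
Step 1: SEND seq=0 -> fresh
Step 2: DROP seq=5150 -> fresh
Step 3: SEND seq=5312 -> fresh
Step 4: SEND seq=58 -> fresh
Step 5: SEND seq=198 -> fresh
Step 6: SEND seq=5472 -> fresh
Step 7: SEND seq=398 -> fresh

Answer: none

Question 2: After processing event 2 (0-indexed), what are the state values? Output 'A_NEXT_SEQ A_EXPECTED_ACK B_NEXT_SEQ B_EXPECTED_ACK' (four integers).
After event 0: A_seq=5150 A_ack=0 B_seq=0 B_ack=5150
After event 1: A_seq=5150 A_ack=58 B_seq=58 B_ack=5150
After event 2: A_seq=5312 A_ack=58 B_seq=58 B_ack=5150

5312 58 58 5150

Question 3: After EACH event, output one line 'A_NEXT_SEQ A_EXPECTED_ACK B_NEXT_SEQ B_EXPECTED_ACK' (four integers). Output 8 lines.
5150 0 0 5150
5150 58 58 5150
5312 58 58 5150
5472 58 58 5150
5472 198 198 5150
5472 398 398 5150
5581 398 398 5150
5581 596 596 5150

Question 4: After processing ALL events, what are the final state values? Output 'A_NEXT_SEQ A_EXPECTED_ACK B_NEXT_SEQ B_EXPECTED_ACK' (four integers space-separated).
After event 0: A_seq=5150 A_ack=0 B_seq=0 B_ack=5150
After event 1: A_seq=5150 A_ack=58 B_seq=58 B_ack=5150
After event 2: A_seq=5312 A_ack=58 B_seq=58 B_ack=5150
After event 3: A_seq=5472 A_ack=58 B_seq=58 B_ack=5150
After event 4: A_seq=5472 A_ack=198 B_seq=198 B_ack=5150
After event 5: A_seq=5472 A_ack=398 B_seq=398 B_ack=5150
After event 6: A_seq=5581 A_ack=398 B_seq=398 B_ack=5150
After event 7: A_seq=5581 A_ack=596 B_seq=596 B_ack=5150

Answer: 5581 596 596 5150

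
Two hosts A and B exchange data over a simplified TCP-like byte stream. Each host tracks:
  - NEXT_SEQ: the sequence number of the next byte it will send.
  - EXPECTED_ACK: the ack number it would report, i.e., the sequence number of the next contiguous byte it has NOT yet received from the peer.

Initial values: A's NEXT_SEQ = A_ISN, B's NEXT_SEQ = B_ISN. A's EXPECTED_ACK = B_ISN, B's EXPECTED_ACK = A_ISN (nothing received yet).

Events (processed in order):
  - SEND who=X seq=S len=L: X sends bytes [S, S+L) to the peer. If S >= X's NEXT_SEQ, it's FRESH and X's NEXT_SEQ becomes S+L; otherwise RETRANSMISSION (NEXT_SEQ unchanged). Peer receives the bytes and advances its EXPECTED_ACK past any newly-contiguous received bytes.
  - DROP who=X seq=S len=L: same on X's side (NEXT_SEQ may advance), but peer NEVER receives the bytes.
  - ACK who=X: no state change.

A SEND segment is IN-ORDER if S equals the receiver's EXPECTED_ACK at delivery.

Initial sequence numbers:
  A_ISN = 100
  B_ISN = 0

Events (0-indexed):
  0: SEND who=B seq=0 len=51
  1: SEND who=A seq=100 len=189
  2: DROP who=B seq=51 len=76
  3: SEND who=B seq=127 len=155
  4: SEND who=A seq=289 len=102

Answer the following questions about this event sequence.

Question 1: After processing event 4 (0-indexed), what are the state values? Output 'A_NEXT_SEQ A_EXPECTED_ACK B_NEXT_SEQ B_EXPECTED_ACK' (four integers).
After event 0: A_seq=100 A_ack=51 B_seq=51 B_ack=100
After event 1: A_seq=289 A_ack=51 B_seq=51 B_ack=289
After event 2: A_seq=289 A_ack=51 B_seq=127 B_ack=289
After event 3: A_seq=289 A_ack=51 B_seq=282 B_ack=289
After event 4: A_seq=391 A_ack=51 B_seq=282 B_ack=391

391 51 282 391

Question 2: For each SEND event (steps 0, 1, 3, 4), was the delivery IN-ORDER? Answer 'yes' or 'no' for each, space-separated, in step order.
Answer: yes yes no yes

Derivation:
Step 0: SEND seq=0 -> in-order
Step 1: SEND seq=100 -> in-order
Step 3: SEND seq=127 -> out-of-order
Step 4: SEND seq=289 -> in-order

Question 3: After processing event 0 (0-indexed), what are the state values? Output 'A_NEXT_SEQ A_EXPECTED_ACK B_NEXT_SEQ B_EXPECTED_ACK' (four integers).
After event 0: A_seq=100 A_ack=51 B_seq=51 B_ack=100

100 51 51 100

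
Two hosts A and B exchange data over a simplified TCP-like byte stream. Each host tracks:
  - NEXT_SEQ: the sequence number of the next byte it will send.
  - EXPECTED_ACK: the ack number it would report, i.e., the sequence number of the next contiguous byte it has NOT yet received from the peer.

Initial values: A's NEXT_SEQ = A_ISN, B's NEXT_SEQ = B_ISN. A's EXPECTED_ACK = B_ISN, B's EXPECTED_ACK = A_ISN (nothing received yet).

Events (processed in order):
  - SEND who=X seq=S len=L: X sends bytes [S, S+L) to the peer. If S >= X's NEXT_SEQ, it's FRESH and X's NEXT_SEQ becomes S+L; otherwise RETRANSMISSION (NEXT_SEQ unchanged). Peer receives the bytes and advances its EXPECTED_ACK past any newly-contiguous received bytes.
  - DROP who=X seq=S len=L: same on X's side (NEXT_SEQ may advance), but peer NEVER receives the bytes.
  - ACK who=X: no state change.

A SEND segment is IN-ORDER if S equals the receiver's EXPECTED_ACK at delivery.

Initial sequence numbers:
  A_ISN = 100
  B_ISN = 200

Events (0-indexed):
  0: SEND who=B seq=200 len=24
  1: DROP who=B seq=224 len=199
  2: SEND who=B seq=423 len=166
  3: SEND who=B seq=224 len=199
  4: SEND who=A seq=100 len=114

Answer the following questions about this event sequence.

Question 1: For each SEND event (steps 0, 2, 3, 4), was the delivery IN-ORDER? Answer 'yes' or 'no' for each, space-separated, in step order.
Answer: yes no yes yes

Derivation:
Step 0: SEND seq=200 -> in-order
Step 2: SEND seq=423 -> out-of-order
Step 3: SEND seq=224 -> in-order
Step 4: SEND seq=100 -> in-order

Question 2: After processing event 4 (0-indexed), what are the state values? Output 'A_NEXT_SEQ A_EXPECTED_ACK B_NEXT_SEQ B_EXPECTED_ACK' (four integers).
After event 0: A_seq=100 A_ack=224 B_seq=224 B_ack=100
After event 1: A_seq=100 A_ack=224 B_seq=423 B_ack=100
After event 2: A_seq=100 A_ack=224 B_seq=589 B_ack=100
After event 3: A_seq=100 A_ack=589 B_seq=589 B_ack=100
After event 4: A_seq=214 A_ack=589 B_seq=589 B_ack=214

214 589 589 214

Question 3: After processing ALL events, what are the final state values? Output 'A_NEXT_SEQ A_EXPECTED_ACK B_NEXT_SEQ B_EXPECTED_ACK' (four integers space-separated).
After event 0: A_seq=100 A_ack=224 B_seq=224 B_ack=100
After event 1: A_seq=100 A_ack=224 B_seq=423 B_ack=100
After event 2: A_seq=100 A_ack=224 B_seq=589 B_ack=100
After event 3: A_seq=100 A_ack=589 B_seq=589 B_ack=100
After event 4: A_seq=214 A_ack=589 B_seq=589 B_ack=214

Answer: 214 589 589 214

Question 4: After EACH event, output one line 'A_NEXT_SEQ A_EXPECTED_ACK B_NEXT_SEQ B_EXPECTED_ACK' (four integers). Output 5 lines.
100 224 224 100
100 224 423 100
100 224 589 100
100 589 589 100
214 589 589 214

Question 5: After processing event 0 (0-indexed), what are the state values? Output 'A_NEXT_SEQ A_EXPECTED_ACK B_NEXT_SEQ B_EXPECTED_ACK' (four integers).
After event 0: A_seq=100 A_ack=224 B_seq=224 B_ack=100

100 224 224 100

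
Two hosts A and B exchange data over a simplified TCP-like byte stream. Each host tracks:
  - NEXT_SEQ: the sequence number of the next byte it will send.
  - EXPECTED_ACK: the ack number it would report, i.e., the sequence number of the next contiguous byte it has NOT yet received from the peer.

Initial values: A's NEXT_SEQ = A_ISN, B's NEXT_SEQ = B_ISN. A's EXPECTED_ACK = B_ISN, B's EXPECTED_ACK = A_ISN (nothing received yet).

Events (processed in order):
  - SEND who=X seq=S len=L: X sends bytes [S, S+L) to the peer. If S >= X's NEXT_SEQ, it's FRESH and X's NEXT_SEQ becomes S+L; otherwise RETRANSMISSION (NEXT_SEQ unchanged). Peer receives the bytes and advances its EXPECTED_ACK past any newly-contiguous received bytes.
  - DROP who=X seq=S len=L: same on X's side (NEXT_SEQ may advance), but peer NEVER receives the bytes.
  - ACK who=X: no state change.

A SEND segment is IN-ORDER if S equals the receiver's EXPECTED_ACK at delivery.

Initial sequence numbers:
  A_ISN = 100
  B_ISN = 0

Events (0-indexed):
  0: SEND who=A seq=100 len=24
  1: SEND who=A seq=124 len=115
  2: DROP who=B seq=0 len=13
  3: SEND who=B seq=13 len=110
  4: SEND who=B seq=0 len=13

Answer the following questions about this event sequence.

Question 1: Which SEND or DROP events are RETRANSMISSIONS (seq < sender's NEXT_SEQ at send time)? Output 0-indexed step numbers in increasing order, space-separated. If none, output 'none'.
Step 0: SEND seq=100 -> fresh
Step 1: SEND seq=124 -> fresh
Step 2: DROP seq=0 -> fresh
Step 3: SEND seq=13 -> fresh
Step 4: SEND seq=0 -> retransmit

Answer: 4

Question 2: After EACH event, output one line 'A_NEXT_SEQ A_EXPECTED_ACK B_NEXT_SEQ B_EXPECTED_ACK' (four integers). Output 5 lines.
124 0 0 124
239 0 0 239
239 0 13 239
239 0 123 239
239 123 123 239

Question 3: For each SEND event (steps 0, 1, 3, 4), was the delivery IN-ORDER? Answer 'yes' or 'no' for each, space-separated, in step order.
Step 0: SEND seq=100 -> in-order
Step 1: SEND seq=124 -> in-order
Step 3: SEND seq=13 -> out-of-order
Step 4: SEND seq=0 -> in-order

Answer: yes yes no yes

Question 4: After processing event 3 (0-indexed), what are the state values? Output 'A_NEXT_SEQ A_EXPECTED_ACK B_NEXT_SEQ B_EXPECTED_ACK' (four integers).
After event 0: A_seq=124 A_ack=0 B_seq=0 B_ack=124
After event 1: A_seq=239 A_ack=0 B_seq=0 B_ack=239
After event 2: A_seq=239 A_ack=0 B_seq=13 B_ack=239
After event 3: A_seq=239 A_ack=0 B_seq=123 B_ack=239

239 0 123 239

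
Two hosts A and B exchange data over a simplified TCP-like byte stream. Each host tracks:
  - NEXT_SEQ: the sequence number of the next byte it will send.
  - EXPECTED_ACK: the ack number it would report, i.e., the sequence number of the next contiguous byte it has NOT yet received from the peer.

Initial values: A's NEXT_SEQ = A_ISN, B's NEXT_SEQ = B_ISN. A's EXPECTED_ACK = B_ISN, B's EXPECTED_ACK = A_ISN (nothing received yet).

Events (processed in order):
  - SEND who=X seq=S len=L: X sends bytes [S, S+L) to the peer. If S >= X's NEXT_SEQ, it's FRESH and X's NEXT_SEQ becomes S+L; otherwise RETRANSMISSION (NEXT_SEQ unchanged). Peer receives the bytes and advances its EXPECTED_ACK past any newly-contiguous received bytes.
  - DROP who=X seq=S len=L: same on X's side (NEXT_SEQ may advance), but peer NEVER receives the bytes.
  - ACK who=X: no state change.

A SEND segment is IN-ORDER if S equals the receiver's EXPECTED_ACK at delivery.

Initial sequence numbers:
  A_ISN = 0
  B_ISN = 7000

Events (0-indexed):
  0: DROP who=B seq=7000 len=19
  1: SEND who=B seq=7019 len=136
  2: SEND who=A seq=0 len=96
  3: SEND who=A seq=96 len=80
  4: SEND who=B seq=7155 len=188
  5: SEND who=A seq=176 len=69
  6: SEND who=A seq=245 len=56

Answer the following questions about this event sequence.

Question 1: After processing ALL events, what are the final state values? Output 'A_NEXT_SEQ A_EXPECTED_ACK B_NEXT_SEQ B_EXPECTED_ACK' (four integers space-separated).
Answer: 301 7000 7343 301

Derivation:
After event 0: A_seq=0 A_ack=7000 B_seq=7019 B_ack=0
After event 1: A_seq=0 A_ack=7000 B_seq=7155 B_ack=0
After event 2: A_seq=96 A_ack=7000 B_seq=7155 B_ack=96
After event 3: A_seq=176 A_ack=7000 B_seq=7155 B_ack=176
After event 4: A_seq=176 A_ack=7000 B_seq=7343 B_ack=176
After event 5: A_seq=245 A_ack=7000 B_seq=7343 B_ack=245
After event 6: A_seq=301 A_ack=7000 B_seq=7343 B_ack=301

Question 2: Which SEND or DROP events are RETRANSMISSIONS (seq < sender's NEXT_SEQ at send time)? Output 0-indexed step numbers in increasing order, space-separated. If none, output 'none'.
Step 0: DROP seq=7000 -> fresh
Step 1: SEND seq=7019 -> fresh
Step 2: SEND seq=0 -> fresh
Step 3: SEND seq=96 -> fresh
Step 4: SEND seq=7155 -> fresh
Step 5: SEND seq=176 -> fresh
Step 6: SEND seq=245 -> fresh

Answer: none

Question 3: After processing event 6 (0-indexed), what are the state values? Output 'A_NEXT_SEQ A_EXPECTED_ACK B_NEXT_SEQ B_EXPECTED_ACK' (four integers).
After event 0: A_seq=0 A_ack=7000 B_seq=7019 B_ack=0
After event 1: A_seq=0 A_ack=7000 B_seq=7155 B_ack=0
After event 2: A_seq=96 A_ack=7000 B_seq=7155 B_ack=96
After event 3: A_seq=176 A_ack=7000 B_seq=7155 B_ack=176
After event 4: A_seq=176 A_ack=7000 B_seq=7343 B_ack=176
After event 5: A_seq=245 A_ack=7000 B_seq=7343 B_ack=245
After event 6: A_seq=301 A_ack=7000 B_seq=7343 B_ack=301

301 7000 7343 301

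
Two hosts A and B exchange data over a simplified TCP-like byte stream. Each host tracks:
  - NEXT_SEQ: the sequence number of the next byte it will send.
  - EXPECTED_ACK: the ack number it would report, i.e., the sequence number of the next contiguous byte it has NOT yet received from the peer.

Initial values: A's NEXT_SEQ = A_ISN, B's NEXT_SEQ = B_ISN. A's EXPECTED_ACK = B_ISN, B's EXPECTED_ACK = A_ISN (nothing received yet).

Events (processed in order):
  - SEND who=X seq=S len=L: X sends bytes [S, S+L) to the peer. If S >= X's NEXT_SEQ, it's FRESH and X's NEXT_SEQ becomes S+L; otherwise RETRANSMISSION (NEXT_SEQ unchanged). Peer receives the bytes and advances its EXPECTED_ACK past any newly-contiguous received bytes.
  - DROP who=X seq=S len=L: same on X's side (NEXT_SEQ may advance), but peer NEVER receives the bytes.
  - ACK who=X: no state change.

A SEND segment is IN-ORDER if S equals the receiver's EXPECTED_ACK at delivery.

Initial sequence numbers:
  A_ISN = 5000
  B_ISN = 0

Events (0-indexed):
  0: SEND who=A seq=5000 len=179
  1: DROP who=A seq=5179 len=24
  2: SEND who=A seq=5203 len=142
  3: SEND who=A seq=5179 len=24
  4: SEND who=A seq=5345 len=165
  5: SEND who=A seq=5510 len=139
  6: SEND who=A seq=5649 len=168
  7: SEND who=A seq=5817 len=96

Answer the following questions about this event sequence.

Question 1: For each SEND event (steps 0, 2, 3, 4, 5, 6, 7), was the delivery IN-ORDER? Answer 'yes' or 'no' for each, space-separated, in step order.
Answer: yes no yes yes yes yes yes

Derivation:
Step 0: SEND seq=5000 -> in-order
Step 2: SEND seq=5203 -> out-of-order
Step 3: SEND seq=5179 -> in-order
Step 4: SEND seq=5345 -> in-order
Step 5: SEND seq=5510 -> in-order
Step 6: SEND seq=5649 -> in-order
Step 7: SEND seq=5817 -> in-order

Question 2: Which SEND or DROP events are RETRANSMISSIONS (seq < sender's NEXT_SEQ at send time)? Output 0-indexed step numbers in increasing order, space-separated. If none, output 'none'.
Step 0: SEND seq=5000 -> fresh
Step 1: DROP seq=5179 -> fresh
Step 2: SEND seq=5203 -> fresh
Step 3: SEND seq=5179 -> retransmit
Step 4: SEND seq=5345 -> fresh
Step 5: SEND seq=5510 -> fresh
Step 6: SEND seq=5649 -> fresh
Step 7: SEND seq=5817 -> fresh

Answer: 3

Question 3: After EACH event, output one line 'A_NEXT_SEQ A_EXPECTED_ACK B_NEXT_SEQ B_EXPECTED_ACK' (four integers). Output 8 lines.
5179 0 0 5179
5203 0 0 5179
5345 0 0 5179
5345 0 0 5345
5510 0 0 5510
5649 0 0 5649
5817 0 0 5817
5913 0 0 5913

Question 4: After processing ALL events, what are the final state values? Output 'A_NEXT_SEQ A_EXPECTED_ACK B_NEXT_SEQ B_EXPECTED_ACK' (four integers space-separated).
Answer: 5913 0 0 5913

Derivation:
After event 0: A_seq=5179 A_ack=0 B_seq=0 B_ack=5179
After event 1: A_seq=5203 A_ack=0 B_seq=0 B_ack=5179
After event 2: A_seq=5345 A_ack=0 B_seq=0 B_ack=5179
After event 3: A_seq=5345 A_ack=0 B_seq=0 B_ack=5345
After event 4: A_seq=5510 A_ack=0 B_seq=0 B_ack=5510
After event 5: A_seq=5649 A_ack=0 B_seq=0 B_ack=5649
After event 6: A_seq=5817 A_ack=0 B_seq=0 B_ack=5817
After event 7: A_seq=5913 A_ack=0 B_seq=0 B_ack=5913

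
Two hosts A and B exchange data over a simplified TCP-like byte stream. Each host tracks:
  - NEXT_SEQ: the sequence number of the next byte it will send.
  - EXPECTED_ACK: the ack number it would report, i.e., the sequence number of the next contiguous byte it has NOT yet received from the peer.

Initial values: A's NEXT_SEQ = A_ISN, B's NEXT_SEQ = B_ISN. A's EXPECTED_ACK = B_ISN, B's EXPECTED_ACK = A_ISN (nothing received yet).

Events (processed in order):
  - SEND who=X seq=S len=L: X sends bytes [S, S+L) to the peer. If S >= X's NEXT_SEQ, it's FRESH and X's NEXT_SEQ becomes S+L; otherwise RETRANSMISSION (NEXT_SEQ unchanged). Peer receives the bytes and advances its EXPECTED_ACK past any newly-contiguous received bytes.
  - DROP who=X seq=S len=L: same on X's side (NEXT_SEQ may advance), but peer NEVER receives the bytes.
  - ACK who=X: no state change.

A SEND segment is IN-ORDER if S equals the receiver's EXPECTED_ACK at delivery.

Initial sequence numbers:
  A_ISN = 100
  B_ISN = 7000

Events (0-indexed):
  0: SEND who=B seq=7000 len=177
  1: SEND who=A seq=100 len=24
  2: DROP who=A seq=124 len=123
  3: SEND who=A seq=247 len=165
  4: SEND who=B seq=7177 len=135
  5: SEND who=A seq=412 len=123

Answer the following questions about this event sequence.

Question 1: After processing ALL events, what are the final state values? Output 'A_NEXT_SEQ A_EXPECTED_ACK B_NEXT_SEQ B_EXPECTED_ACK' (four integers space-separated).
After event 0: A_seq=100 A_ack=7177 B_seq=7177 B_ack=100
After event 1: A_seq=124 A_ack=7177 B_seq=7177 B_ack=124
After event 2: A_seq=247 A_ack=7177 B_seq=7177 B_ack=124
After event 3: A_seq=412 A_ack=7177 B_seq=7177 B_ack=124
After event 4: A_seq=412 A_ack=7312 B_seq=7312 B_ack=124
After event 5: A_seq=535 A_ack=7312 B_seq=7312 B_ack=124

Answer: 535 7312 7312 124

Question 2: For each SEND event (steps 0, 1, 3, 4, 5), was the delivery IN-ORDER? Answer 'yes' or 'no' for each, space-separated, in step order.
Answer: yes yes no yes no

Derivation:
Step 0: SEND seq=7000 -> in-order
Step 1: SEND seq=100 -> in-order
Step 3: SEND seq=247 -> out-of-order
Step 4: SEND seq=7177 -> in-order
Step 5: SEND seq=412 -> out-of-order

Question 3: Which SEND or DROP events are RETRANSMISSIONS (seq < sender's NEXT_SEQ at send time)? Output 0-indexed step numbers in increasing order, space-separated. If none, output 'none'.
Answer: none

Derivation:
Step 0: SEND seq=7000 -> fresh
Step 1: SEND seq=100 -> fresh
Step 2: DROP seq=124 -> fresh
Step 3: SEND seq=247 -> fresh
Step 4: SEND seq=7177 -> fresh
Step 5: SEND seq=412 -> fresh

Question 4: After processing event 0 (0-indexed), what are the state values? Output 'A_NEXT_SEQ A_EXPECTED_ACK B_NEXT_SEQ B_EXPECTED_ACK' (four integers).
After event 0: A_seq=100 A_ack=7177 B_seq=7177 B_ack=100

100 7177 7177 100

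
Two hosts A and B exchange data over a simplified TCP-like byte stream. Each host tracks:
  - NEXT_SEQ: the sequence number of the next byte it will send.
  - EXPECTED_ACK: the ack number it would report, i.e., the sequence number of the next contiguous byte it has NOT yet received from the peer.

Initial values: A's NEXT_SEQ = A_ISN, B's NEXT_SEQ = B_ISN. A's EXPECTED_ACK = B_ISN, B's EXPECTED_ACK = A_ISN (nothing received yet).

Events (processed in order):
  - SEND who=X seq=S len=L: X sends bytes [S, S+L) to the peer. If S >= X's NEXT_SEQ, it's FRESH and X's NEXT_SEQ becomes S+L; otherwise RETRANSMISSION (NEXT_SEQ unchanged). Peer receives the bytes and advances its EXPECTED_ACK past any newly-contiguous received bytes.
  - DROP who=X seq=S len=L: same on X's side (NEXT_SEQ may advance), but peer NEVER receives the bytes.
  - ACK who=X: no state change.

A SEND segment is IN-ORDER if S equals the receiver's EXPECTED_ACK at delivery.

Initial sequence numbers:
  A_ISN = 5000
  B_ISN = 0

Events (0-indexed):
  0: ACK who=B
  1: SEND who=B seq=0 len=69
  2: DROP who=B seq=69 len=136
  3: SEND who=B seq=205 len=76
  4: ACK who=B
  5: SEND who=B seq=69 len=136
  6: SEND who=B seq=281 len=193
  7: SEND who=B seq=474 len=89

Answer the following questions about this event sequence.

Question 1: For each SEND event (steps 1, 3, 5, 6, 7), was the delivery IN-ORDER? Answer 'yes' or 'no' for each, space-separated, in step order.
Answer: yes no yes yes yes

Derivation:
Step 1: SEND seq=0 -> in-order
Step 3: SEND seq=205 -> out-of-order
Step 5: SEND seq=69 -> in-order
Step 6: SEND seq=281 -> in-order
Step 7: SEND seq=474 -> in-order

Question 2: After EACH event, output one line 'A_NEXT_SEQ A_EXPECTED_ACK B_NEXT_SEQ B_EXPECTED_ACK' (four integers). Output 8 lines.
5000 0 0 5000
5000 69 69 5000
5000 69 205 5000
5000 69 281 5000
5000 69 281 5000
5000 281 281 5000
5000 474 474 5000
5000 563 563 5000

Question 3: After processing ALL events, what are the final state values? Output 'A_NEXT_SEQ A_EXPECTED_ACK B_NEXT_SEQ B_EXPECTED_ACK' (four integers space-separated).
After event 0: A_seq=5000 A_ack=0 B_seq=0 B_ack=5000
After event 1: A_seq=5000 A_ack=69 B_seq=69 B_ack=5000
After event 2: A_seq=5000 A_ack=69 B_seq=205 B_ack=5000
After event 3: A_seq=5000 A_ack=69 B_seq=281 B_ack=5000
After event 4: A_seq=5000 A_ack=69 B_seq=281 B_ack=5000
After event 5: A_seq=5000 A_ack=281 B_seq=281 B_ack=5000
After event 6: A_seq=5000 A_ack=474 B_seq=474 B_ack=5000
After event 7: A_seq=5000 A_ack=563 B_seq=563 B_ack=5000

Answer: 5000 563 563 5000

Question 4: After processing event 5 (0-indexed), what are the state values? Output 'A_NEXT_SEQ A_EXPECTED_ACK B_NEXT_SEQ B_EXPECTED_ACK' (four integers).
After event 0: A_seq=5000 A_ack=0 B_seq=0 B_ack=5000
After event 1: A_seq=5000 A_ack=69 B_seq=69 B_ack=5000
After event 2: A_seq=5000 A_ack=69 B_seq=205 B_ack=5000
After event 3: A_seq=5000 A_ack=69 B_seq=281 B_ack=5000
After event 4: A_seq=5000 A_ack=69 B_seq=281 B_ack=5000
After event 5: A_seq=5000 A_ack=281 B_seq=281 B_ack=5000

5000 281 281 5000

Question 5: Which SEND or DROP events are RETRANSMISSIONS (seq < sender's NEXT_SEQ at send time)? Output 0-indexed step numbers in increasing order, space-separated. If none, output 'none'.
Answer: 5

Derivation:
Step 1: SEND seq=0 -> fresh
Step 2: DROP seq=69 -> fresh
Step 3: SEND seq=205 -> fresh
Step 5: SEND seq=69 -> retransmit
Step 6: SEND seq=281 -> fresh
Step 7: SEND seq=474 -> fresh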